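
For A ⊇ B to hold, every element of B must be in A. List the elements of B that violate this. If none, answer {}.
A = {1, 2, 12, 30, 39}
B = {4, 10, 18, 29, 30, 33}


Set A = {1, 2, 12, 30, 39}
Set B = {4, 10, 18, 29, 30, 33}
Check each element of B against A:
4 ∉ A (include), 10 ∉ A (include), 18 ∉ A (include), 29 ∉ A (include), 30 ∈ A, 33 ∉ A (include)
Elements of B not in A: {4, 10, 18, 29, 33}

{4, 10, 18, 29, 33}


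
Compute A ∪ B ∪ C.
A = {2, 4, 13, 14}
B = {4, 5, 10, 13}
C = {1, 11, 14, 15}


Set A = {2, 4, 13, 14}
Set B = {4, 5, 10, 13}
Set C = {1, 11, 14, 15}
First, A ∪ B = {2, 4, 5, 10, 13, 14}
Then, (A ∪ B) ∪ C = {1, 2, 4, 5, 10, 11, 13, 14, 15}

{1, 2, 4, 5, 10, 11, 13, 14, 15}


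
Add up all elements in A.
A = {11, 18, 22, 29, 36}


Set A = {11, 18, 22, 29, 36}
Sum = 11 + 18 + 22 + 29 + 36 = 116

116


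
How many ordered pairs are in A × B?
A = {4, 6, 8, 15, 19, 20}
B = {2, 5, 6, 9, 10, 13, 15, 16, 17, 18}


Set A = {4, 6, 8, 15, 19, 20} has 6 elements.
Set B = {2, 5, 6, 9, 10, 13, 15, 16, 17, 18} has 10 elements.
|A × B| = |A| × |B| = 6 × 10 = 60

60


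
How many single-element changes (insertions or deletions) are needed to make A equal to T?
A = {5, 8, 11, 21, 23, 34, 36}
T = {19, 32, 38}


Set A = {5, 8, 11, 21, 23, 34, 36}
Set T = {19, 32, 38}
Elements to remove from A (in A, not in T): {5, 8, 11, 21, 23, 34, 36} → 7 removals
Elements to add to A (in T, not in A): {19, 32, 38} → 3 additions
Total edits = 7 + 3 = 10

10


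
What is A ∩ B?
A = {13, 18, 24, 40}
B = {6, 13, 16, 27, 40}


Set A = {13, 18, 24, 40}
Set B = {6, 13, 16, 27, 40}
A ∩ B includes only elements in both sets.
Check each element of A against B:
13 ✓, 18 ✗, 24 ✗, 40 ✓
A ∩ B = {13, 40}

{13, 40}


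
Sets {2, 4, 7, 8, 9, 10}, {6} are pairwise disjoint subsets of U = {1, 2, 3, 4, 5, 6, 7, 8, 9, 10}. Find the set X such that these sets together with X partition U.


U = {1, 2, 3, 4, 5, 6, 7, 8, 9, 10}
Shown blocks: {2, 4, 7, 8, 9, 10}, {6}
A partition's blocks are pairwise disjoint and cover U, so the missing block = U \ (union of shown blocks).
Union of shown blocks: {2, 4, 6, 7, 8, 9, 10}
Missing block = U \ (union) = {1, 3, 5}

{1, 3, 5}


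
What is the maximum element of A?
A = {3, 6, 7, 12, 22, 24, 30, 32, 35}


Set A = {3, 6, 7, 12, 22, 24, 30, 32, 35}
Elements in ascending order: 3, 6, 7, 12, 22, 24, 30, 32, 35
The largest element is 35.

35


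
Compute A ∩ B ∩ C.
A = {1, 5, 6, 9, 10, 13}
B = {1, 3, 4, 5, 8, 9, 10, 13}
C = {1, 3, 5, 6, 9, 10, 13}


Set A = {1, 5, 6, 9, 10, 13}
Set B = {1, 3, 4, 5, 8, 9, 10, 13}
Set C = {1, 3, 5, 6, 9, 10, 13}
First, A ∩ B = {1, 5, 9, 10, 13}
Then, (A ∩ B) ∩ C = {1, 5, 9, 10, 13}

{1, 5, 9, 10, 13}


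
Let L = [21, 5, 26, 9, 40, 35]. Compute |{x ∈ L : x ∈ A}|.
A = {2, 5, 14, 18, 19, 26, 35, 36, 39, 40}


Set A = {2, 5, 14, 18, 19, 26, 35, 36, 39, 40}
Candidates: [21, 5, 26, 9, 40, 35]
Check each candidate:
21 ∉ A, 5 ∈ A, 26 ∈ A, 9 ∉ A, 40 ∈ A, 35 ∈ A
Count of candidates in A: 4

4


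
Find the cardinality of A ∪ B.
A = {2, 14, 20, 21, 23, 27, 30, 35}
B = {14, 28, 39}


Set A = {2, 14, 20, 21, 23, 27, 30, 35}, |A| = 8
Set B = {14, 28, 39}, |B| = 3
A ∩ B = {14}, |A ∩ B| = 1
|A ∪ B| = |A| + |B| - |A ∩ B| = 8 + 3 - 1 = 10

10


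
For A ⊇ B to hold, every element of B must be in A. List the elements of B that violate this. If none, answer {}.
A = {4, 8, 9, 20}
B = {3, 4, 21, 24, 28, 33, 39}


Set A = {4, 8, 9, 20}
Set B = {3, 4, 21, 24, 28, 33, 39}
Check each element of B against A:
3 ∉ A (include), 4 ∈ A, 21 ∉ A (include), 24 ∉ A (include), 28 ∉ A (include), 33 ∉ A (include), 39 ∉ A (include)
Elements of B not in A: {3, 21, 24, 28, 33, 39}

{3, 21, 24, 28, 33, 39}


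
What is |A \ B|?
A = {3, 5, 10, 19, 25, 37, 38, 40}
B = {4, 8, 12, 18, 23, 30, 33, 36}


Set A = {3, 5, 10, 19, 25, 37, 38, 40}
Set B = {4, 8, 12, 18, 23, 30, 33, 36}
A \ B = {3, 5, 10, 19, 25, 37, 38, 40}
|A \ B| = 8

8


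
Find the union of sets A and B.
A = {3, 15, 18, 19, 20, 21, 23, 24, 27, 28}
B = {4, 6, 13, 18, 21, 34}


Set A = {3, 15, 18, 19, 20, 21, 23, 24, 27, 28}
Set B = {4, 6, 13, 18, 21, 34}
A ∪ B includes all elements in either set.
Elements from A: {3, 15, 18, 19, 20, 21, 23, 24, 27, 28}
Elements from B not already included: {4, 6, 13, 34}
A ∪ B = {3, 4, 6, 13, 15, 18, 19, 20, 21, 23, 24, 27, 28, 34}

{3, 4, 6, 13, 15, 18, 19, 20, 21, 23, 24, 27, 28, 34}


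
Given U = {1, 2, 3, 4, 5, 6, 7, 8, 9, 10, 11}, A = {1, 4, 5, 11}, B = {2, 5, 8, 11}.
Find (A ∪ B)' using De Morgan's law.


U = {1, 2, 3, 4, 5, 6, 7, 8, 9, 10, 11}
A = {1, 4, 5, 11}, B = {2, 5, 8, 11}
A ∪ B = {1, 2, 4, 5, 8, 11}
(A ∪ B)' = U \ (A ∪ B) = {3, 6, 7, 9, 10}
Verification via A' ∩ B': A' = {2, 3, 6, 7, 8, 9, 10}, B' = {1, 3, 4, 6, 7, 9, 10}
A' ∩ B' = {3, 6, 7, 9, 10} ✓

{3, 6, 7, 9, 10}


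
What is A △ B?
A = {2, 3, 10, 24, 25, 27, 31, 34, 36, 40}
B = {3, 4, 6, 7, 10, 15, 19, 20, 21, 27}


Set A = {2, 3, 10, 24, 25, 27, 31, 34, 36, 40}
Set B = {3, 4, 6, 7, 10, 15, 19, 20, 21, 27}
A △ B = (A \ B) ∪ (B \ A)
Elements in A but not B: {2, 24, 25, 31, 34, 36, 40}
Elements in B but not A: {4, 6, 7, 15, 19, 20, 21}
A △ B = {2, 4, 6, 7, 15, 19, 20, 21, 24, 25, 31, 34, 36, 40}

{2, 4, 6, 7, 15, 19, 20, 21, 24, 25, 31, 34, 36, 40}


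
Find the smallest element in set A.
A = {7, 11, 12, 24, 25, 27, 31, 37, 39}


Set A = {7, 11, 12, 24, 25, 27, 31, 37, 39}
Elements in ascending order: 7, 11, 12, 24, 25, 27, 31, 37, 39
The smallest element is 7.

7


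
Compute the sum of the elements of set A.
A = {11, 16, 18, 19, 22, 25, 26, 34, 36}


Set A = {11, 16, 18, 19, 22, 25, 26, 34, 36}
Sum = 11 + 16 + 18 + 19 + 22 + 25 + 26 + 34 + 36 = 207

207


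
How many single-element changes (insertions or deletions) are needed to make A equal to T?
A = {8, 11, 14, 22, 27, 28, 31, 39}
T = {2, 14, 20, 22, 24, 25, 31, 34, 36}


Set A = {8, 11, 14, 22, 27, 28, 31, 39}
Set T = {2, 14, 20, 22, 24, 25, 31, 34, 36}
Elements to remove from A (in A, not in T): {8, 11, 27, 28, 39} → 5 removals
Elements to add to A (in T, not in A): {2, 20, 24, 25, 34, 36} → 6 additions
Total edits = 5 + 6 = 11

11


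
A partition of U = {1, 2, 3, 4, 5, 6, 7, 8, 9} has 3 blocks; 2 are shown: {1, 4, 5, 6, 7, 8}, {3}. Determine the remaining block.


U = {1, 2, 3, 4, 5, 6, 7, 8, 9}
Shown blocks: {1, 4, 5, 6, 7, 8}, {3}
A partition's blocks are pairwise disjoint and cover U, so the missing block = U \ (union of shown blocks).
Union of shown blocks: {1, 3, 4, 5, 6, 7, 8}
Missing block = U \ (union) = {2, 9}

{2, 9}


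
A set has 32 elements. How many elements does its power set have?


The set has 32 elements.
The power set contains all possible subsets.
|P(A)| = 2^|A| = 2^32 = 4294967296

4294967296


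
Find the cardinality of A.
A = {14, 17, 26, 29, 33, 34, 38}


Set A = {14, 17, 26, 29, 33, 34, 38}
Listing elements: 14, 17, 26, 29, 33, 34, 38
Counting: 7 elements
|A| = 7

7


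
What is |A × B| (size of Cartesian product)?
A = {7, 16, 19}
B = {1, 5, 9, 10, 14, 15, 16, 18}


Set A = {7, 16, 19} has 3 elements.
Set B = {1, 5, 9, 10, 14, 15, 16, 18} has 8 elements.
|A × B| = |A| × |B| = 3 × 8 = 24

24


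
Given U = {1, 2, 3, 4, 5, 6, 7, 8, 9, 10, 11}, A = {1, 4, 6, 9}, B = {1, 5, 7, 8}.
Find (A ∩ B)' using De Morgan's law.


U = {1, 2, 3, 4, 5, 6, 7, 8, 9, 10, 11}
A = {1, 4, 6, 9}, B = {1, 5, 7, 8}
A ∩ B = {1}
(A ∩ B)' = U \ (A ∩ B) = {2, 3, 4, 5, 6, 7, 8, 9, 10, 11}
Verification via A' ∪ B': A' = {2, 3, 5, 7, 8, 10, 11}, B' = {2, 3, 4, 6, 9, 10, 11}
A' ∪ B' = {2, 3, 4, 5, 6, 7, 8, 9, 10, 11} ✓

{2, 3, 4, 5, 6, 7, 8, 9, 10, 11}


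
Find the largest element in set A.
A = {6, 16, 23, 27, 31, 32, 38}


Set A = {6, 16, 23, 27, 31, 32, 38}
Elements in ascending order: 6, 16, 23, 27, 31, 32, 38
The largest element is 38.

38


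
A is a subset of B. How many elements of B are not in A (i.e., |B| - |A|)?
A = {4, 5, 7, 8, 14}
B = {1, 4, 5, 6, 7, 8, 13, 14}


Set A = {4, 5, 7, 8, 14}, |A| = 5
Set B = {1, 4, 5, 6, 7, 8, 13, 14}, |B| = 8
Since A ⊆ B: B \ A = {1, 6, 13}
|B| - |A| = 8 - 5 = 3

3


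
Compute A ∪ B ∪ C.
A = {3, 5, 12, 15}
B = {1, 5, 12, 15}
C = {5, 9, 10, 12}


Set A = {3, 5, 12, 15}
Set B = {1, 5, 12, 15}
Set C = {5, 9, 10, 12}
First, A ∪ B = {1, 3, 5, 12, 15}
Then, (A ∪ B) ∪ C = {1, 3, 5, 9, 10, 12, 15}

{1, 3, 5, 9, 10, 12, 15}


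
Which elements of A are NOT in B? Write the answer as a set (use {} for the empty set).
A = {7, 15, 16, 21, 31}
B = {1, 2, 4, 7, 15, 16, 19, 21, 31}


Set A = {7, 15, 16, 21, 31}
Set B = {1, 2, 4, 7, 15, 16, 19, 21, 31}
Check each element of A against B:
7 ∈ B, 15 ∈ B, 16 ∈ B, 21 ∈ B, 31 ∈ B
Elements of A not in B: {}

{}


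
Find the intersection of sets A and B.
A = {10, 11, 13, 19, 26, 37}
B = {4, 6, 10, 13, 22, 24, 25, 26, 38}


Set A = {10, 11, 13, 19, 26, 37}
Set B = {4, 6, 10, 13, 22, 24, 25, 26, 38}
A ∩ B includes only elements in both sets.
Check each element of A against B:
10 ✓, 11 ✗, 13 ✓, 19 ✗, 26 ✓, 37 ✗
A ∩ B = {10, 13, 26}

{10, 13, 26}


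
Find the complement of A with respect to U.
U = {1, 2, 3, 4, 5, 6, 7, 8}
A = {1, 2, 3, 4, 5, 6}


Universal set U = {1, 2, 3, 4, 5, 6, 7, 8}
Set A = {1, 2, 3, 4, 5, 6}
A' = U \ A = elements in U but not in A
Checking each element of U:
1 (in A, exclude), 2 (in A, exclude), 3 (in A, exclude), 4 (in A, exclude), 5 (in A, exclude), 6 (in A, exclude), 7 (not in A, include), 8 (not in A, include)
A' = {7, 8}

{7, 8}


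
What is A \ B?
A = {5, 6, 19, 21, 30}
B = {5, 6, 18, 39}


Set A = {5, 6, 19, 21, 30}
Set B = {5, 6, 18, 39}
A \ B includes elements in A that are not in B.
Check each element of A:
5 (in B, remove), 6 (in B, remove), 19 (not in B, keep), 21 (not in B, keep), 30 (not in B, keep)
A \ B = {19, 21, 30}

{19, 21, 30}


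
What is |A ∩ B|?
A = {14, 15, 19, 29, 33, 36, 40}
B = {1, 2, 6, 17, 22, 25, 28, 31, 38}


Set A = {14, 15, 19, 29, 33, 36, 40}
Set B = {1, 2, 6, 17, 22, 25, 28, 31, 38}
A ∩ B = {}
|A ∩ B| = 0

0


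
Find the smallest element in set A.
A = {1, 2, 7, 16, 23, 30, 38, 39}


Set A = {1, 2, 7, 16, 23, 30, 38, 39}
Elements in ascending order: 1, 2, 7, 16, 23, 30, 38, 39
The smallest element is 1.

1


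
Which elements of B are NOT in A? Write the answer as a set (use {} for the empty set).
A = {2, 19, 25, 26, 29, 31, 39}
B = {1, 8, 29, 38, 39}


Set A = {2, 19, 25, 26, 29, 31, 39}
Set B = {1, 8, 29, 38, 39}
Check each element of B against A:
1 ∉ A (include), 8 ∉ A (include), 29 ∈ A, 38 ∉ A (include), 39 ∈ A
Elements of B not in A: {1, 8, 38}

{1, 8, 38}


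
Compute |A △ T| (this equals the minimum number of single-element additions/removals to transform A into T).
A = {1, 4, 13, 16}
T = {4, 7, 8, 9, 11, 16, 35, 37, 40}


Set A = {1, 4, 13, 16}
Set T = {4, 7, 8, 9, 11, 16, 35, 37, 40}
Elements to remove from A (in A, not in T): {1, 13} → 2 removals
Elements to add to A (in T, not in A): {7, 8, 9, 11, 35, 37, 40} → 7 additions
Total edits = 2 + 7 = 9

9


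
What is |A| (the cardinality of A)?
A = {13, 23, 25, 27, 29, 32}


Set A = {13, 23, 25, 27, 29, 32}
Listing elements: 13, 23, 25, 27, 29, 32
Counting: 6 elements
|A| = 6

6


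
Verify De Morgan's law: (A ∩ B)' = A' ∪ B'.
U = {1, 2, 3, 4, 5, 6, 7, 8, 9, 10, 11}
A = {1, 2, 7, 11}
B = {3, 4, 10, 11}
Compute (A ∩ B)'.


U = {1, 2, 3, 4, 5, 6, 7, 8, 9, 10, 11}
A = {1, 2, 7, 11}, B = {3, 4, 10, 11}
A ∩ B = {11}
(A ∩ B)' = U \ (A ∩ B) = {1, 2, 3, 4, 5, 6, 7, 8, 9, 10}
Verification via A' ∪ B': A' = {3, 4, 5, 6, 8, 9, 10}, B' = {1, 2, 5, 6, 7, 8, 9}
A' ∪ B' = {1, 2, 3, 4, 5, 6, 7, 8, 9, 10} ✓

{1, 2, 3, 4, 5, 6, 7, 8, 9, 10}


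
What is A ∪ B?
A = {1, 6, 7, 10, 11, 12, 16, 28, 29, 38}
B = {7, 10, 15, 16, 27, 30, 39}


Set A = {1, 6, 7, 10, 11, 12, 16, 28, 29, 38}
Set B = {7, 10, 15, 16, 27, 30, 39}
A ∪ B includes all elements in either set.
Elements from A: {1, 6, 7, 10, 11, 12, 16, 28, 29, 38}
Elements from B not already included: {15, 27, 30, 39}
A ∪ B = {1, 6, 7, 10, 11, 12, 15, 16, 27, 28, 29, 30, 38, 39}

{1, 6, 7, 10, 11, 12, 15, 16, 27, 28, 29, 30, 38, 39}


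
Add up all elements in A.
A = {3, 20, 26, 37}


Set A = {3, 20, 26, 37}
Sum = 3 + 20 + 26 + 37 = 86

86


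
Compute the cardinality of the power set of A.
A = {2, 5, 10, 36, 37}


Set A = {2, 5, 10, 36, 37}
|A| = 5
The power set P(A) contains all subsets of A.
|P(A)| = 2^|A| = 2^5 = 32

32


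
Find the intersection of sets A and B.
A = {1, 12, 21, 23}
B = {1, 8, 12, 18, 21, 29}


Set A = {1, 12, 21, 23}
Set B = {1, 8, 12, 18, 21, 29}
A ∩ B includes only elements in both sets.
Check each element of A against B:
1 ✓, 12 ✓, 21 ✓, 23 ✗
A ∩ B = {1, 12, 21}

{1, 12, 21}


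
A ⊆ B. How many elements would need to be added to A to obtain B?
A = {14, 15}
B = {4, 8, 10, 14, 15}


Set A = {14, 15}, |A| = 2
Set B = {4, 8, 10, 14, 15}, |B| = 5
Since A ⊆ B: B \ A = {4, 8, 10}
|B| - |A| = 5 - 2 = 3

3


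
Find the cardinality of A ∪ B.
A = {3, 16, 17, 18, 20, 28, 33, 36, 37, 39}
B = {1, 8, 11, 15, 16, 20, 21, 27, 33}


Set A = {3, 16, 17, 18, 20, 28, 33, 36, 37, 39}, |A| = 10
Set B = {1, 8, 11, 15, 16, 20, 21, 27, 33}, |B| = 9
A ∩ B = {16, 20, 33}, |A ∩ B| = 3
|A ∪ B| = |A| + |B| - |A ∩ B| = 10 + 9 - 3 = 16

16


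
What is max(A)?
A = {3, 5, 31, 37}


Set A = {3, 5, 31, 37}
Elements in ascending order: 3, 5, 31, 37
The largest element is 37.

37


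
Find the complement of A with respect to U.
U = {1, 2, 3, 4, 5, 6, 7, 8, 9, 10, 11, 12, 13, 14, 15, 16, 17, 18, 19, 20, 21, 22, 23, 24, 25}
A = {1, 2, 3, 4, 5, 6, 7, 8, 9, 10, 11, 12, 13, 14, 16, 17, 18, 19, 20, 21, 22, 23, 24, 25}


Universal set U = {1, 2, 3, 4, 5, 6, 7, 8, 9, 10, 11, 12, 13, 14, 15, 16, 17, 18, 19, 20, 21, 22, 23, 24, 25}
Set A = {1, 2, 3, 4, 5, 6, 7, 8, 9, 10, 11, 12, 13, 14, 16, 17, 18, 19, 20, 21, 22, 23, 24, 25}
A' = U \ A = elements in U but not in A
Checking each element of U:
1 (in A, exclude), 2 (in A, exclude), 3 (in A, exclude), 4 (in A, exclude), 5 (in A, exclude), 6 (in A, exclude), 7 (in A, exclude), 8 (in A, exclude), 9 (in A, exclude), 10 (in A, exclude), 11 (in A, exclude), 12 (in A, exclude), 13 (in A, exclude), 14 (in A, exclude), 15 (not in A, include), 16 (in A, exclude), 17 (in A, exclude), 18 (in A, exclude), 19 (in A, exclude), 20 (in A, exclude), 21 (in A, exclude), 22 (in A, exclude), 23 (in A, exclude), 24 (in A, exclude), 25 (in A, exclude)
A' = {15}

{15}


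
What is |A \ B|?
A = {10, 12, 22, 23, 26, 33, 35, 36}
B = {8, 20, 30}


Set A = {10, 12, 22, 23, 26, 33, 35, 36}
Set B = {8, 20, 30}
A \ B = {10, 12, 22, 23, 26, 33, 35, 36}
|A \ B| = 8

8


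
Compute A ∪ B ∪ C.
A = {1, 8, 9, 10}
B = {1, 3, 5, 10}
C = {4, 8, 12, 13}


Set A = {1, 8, 9, 10}
Set B = {1, 3, 5, 10}
Set C = {4, 8, 12, 13}
First, A ∪ B = {1, 3, 5, 8, 9, 10}
Then, (A ∪ B) ∪ C = {1, 3, 4, 5, 8, 9, 10, 12, 13}

{1, 3, 4, 5, 8, 9, 10, 12, 13}


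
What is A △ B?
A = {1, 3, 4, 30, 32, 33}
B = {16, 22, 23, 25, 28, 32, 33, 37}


Set A = {1, 3, 4, 30, 32, 33}
Set B = {16, 22, 23, 25, 28, 32, 33, 37}
A △ B = (A \ B) ∪ (B \ A)
Elements in A but not B: {1, 3, 4, 30}
Elements in B but not A: {16, 22, 23, 25, 28, 37}
A △ B = {1, 3, 4, 16, 22, 23, 25, 28, 30, 37}

{1, 3, 4, 16, 22, 23, 25, 28, 30, 37}


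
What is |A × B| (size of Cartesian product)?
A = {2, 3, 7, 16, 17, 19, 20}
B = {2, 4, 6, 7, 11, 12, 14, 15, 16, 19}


Set A = {2, 3, 7, 16, 17, 19, 20} has 7 elements.
Set B = {2, 4, 6, 7, 11, 12, 14, 15, 16, 19} has 10 elements.
|A × B| = |A| × |B| = 7 × 10 = 70

70


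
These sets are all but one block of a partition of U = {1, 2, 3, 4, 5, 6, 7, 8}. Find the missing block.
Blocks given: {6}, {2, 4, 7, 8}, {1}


U = {1, 2, 3, 4, 5, 6, 7, 8}
Shown blocks: {6}, {2, 4, 7, 8}, {1}
A partition's blocks are pairwise disjoint and cover U, so the missing block = U \ (union of shown blocks).
Union of shown blocks: {1, 2, 4, 6, 7, 8}
Missing block = U \ (union) = {3, 5}

{3, 5}


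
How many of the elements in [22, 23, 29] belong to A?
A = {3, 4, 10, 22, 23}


Set A = {3, 4, 10, 22, 23}
Candidates: [22, 23, 29]
Check each candidate:
22 ∈ A, 23 ∈ A, 29 ∉ A
Count of candidates in A: 2

2


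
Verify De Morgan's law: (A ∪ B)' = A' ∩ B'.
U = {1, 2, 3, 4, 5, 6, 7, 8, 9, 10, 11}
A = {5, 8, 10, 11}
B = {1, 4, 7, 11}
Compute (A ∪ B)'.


U = {1, 2, 3, 4, 5, 6, 7, 8, 9, 10, 11}
A = {5, 8, 10, 11}, B = {1, 4, 7, 11}
A ∪ B = {1, 4, 5, 7, 8, 10, 11}
(A ∪ B)' = U \ (A ∪ B) = {2, 3, 6, 9}
Verification via A' ∩ B': A' = {1, 2, 3, 4, 6, 7, 9}, B' = {2, 3, 5, 6, 8, 9, 10}
A' ∩ B' = {2, 3, 6, 9} ✓

{2, 3, 6, 9}


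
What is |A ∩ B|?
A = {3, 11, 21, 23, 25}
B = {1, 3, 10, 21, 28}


Set A = {3, 11, 21, 23, 25}
Set B = {1, 3, 10, 21, 28}
A ∩ B = {3, 21}
|A ∩ B| = 2

2


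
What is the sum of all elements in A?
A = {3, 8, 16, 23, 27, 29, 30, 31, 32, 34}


Set A = {3, 8, 16, 23, 27, 29, 30, 31, 32, 34}
Sum = 3 + 8 + 16 + 23 + 27 + 29 + 30 + 31 + 32 + 34 = 233

233


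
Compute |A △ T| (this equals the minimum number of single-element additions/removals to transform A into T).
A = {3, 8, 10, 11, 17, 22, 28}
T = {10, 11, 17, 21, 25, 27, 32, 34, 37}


Set A = {3, 8, 10, 11, 17, 22, 28}
Set T = {10, 11, 17, 21, 25, 27, 32, 34, 37}
Elements to remove from A (in A, not in T): {3, 8, 22, 28} → 4 removals
Elements to add to A (in T, not in A): {21, 25, 27, 32, 34, 37} → 6 additions
Total edits = 4 + 6 = 10

10


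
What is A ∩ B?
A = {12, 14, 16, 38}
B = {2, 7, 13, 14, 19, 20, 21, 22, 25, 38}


Set A = {12, 14, 16, 38}
Set B = {2, 7, 13, 14, 19, 20, 21, 22, 25, 38}
A ∩ B includes only elements in both sets.
Check each element of A against B:
12 ✗, 14 ✓, 16 ✗, 38 ✓
A ∩ B = {14, 38}

{14, 38}


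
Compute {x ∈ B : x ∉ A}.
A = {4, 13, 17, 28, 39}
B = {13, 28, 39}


Set A = {4, 13, 17, 28, 39}
Set B = {13, 28, 39}
Check each element of B against A:
13 ∈ A, 28 ∈ A, 39 ∈ A
Elements of B not in A: {}

{}


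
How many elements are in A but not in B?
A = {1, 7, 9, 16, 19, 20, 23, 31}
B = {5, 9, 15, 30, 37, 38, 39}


Set A = {1, 7, 9, 16, 19, 20, 23, 31}
Set B = {5, 9, 15, 30, 37, 38, 39}
A \ B = {1, 7, 16, 19, 20, 23, 31}
|A \ B| = 7

7


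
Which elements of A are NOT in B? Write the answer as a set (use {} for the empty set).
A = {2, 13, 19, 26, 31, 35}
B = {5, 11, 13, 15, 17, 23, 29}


Set A = {2, 13, 19, 26, 31, 35}
Set B = {5, 11, 13, 15, 17, 23, 29}
Check each element of A against B:
2 ∉ B (include), 13 ∈ B, 19 ∉ B (include), 26 ∉ B (include), 31 ∉ B (include), 35 ∉ B (include)
Elements of A not in B: {2, 19, 26, 31, 35}

{2, 19, 26, 31, 35}


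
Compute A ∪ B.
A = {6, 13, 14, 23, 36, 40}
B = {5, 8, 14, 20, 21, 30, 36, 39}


Set A = {6, 13, 14, 23, 36, 40}
Set B = {5, 8, 14, 20, 21, 30, 36, 39}
A ∪ B includes all elements in either set.
Elements from A: {6, 13, 14, 23, 36, 40}
Elements from B not already included: {5, 8, 20, 21, 30, 39}
A ∪ B = {5, 6, 8, 13, 14, 20, 21, 23, 30, 36, 39, 40}

{5, 6, 8, 13, 14, 20, 21, 23, 30, 36, 39, 40}


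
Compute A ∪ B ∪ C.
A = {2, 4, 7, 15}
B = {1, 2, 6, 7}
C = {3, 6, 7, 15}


Set A = {2, 4, 7, 15}
Set B = {1, 2, 6, 7}
Set C = {3, 6, 7, 15}
First, A ∪ B = {1, 2, 4, 6, 7, 15}
Then, (A ∪ B) ∪ C = {1, 2, 3, 4, 6, 7, 15}

{1, 2, 3, 4, 6, 7, 15}


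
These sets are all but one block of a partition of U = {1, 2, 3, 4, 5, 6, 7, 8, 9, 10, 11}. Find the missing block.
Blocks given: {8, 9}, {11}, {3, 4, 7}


U = {1, 2, 3, 4, 5, 6, 7, 8, 9, 10, 11}
Shown blocks: {8, 9}, {11}, {3, 4, 7}
A partition's blocks are pairwise disjoint and cover U, so the missing block = U \ (union of shown blocks).
Union of shown blocks: {3, 4, 7, 8, 9, 11}
Missing block = U \ (union) = {1, 2, 5, 6, 10}

{1, 2, 5, 6, 10}


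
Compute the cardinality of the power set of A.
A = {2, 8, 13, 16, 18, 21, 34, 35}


Set A = {2, 8, 13, 16, 18, 21, 34, 35}
|A| = 8
The power set P(A) contains all subsets of A.
|P(A)| = 2^|A| = 2^8 = 256

256


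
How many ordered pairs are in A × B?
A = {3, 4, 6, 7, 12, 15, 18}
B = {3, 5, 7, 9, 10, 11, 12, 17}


Set A = {3, 4, 6, 7, 12, 15, 18} has 7 elements.
Set B = {3, 5, 7, 9, 10, 11, 12, 17} has 8 elements.
|A × B| = |A| × |B| = 7 × 8 = 56

56


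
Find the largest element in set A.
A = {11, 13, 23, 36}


Set A = {11, 13, 23, 36}
Elements in ascending order: 11, 13, 23, 36
The largest element is 36.

36


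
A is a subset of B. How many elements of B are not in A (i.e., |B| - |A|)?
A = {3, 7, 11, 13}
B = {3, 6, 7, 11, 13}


Set A = {3, 7, 11, 13}, |A| = 4
Set B = {3, 6, 7, 11, 13}, |B| = 5
Since A ⊆ B: B \ A = {6}
|B| - |A| = 5 - 4 = 1

1


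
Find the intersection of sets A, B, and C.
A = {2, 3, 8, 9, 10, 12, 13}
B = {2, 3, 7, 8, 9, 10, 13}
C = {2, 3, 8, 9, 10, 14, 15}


Set A = {2, 3, 8, 9, 10, 12, 13}
Set B = {2, 3, 7, 8, 9, 10, 13}
Set C = {2, 3, 8, 9, 10, 14, 15}
First, A ∩ B = {2, 3, 8, 9, 10, 13}
Then, (A ∩ B) ∩ C = {2, 3, 8, 9, 10}

{2, 3, 8, 9, 10}


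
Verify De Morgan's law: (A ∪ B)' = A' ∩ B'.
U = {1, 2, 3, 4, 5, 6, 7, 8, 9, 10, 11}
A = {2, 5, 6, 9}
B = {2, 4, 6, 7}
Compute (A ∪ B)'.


U = {1, 2, 3, 4, 5, 6, 7, 8, 9, 10, 11}
A = {2, 5, 6, 9}, B = {2, 4, 6, 7}
A ∪ B = {2, 4, 5, 6, 7, 9}
(A ∪ B)' = U \ (A ∪ B) = {1, 3, 8, 10, 11}
Verification via A' ∩ B': A' = {1, 3, 4, 7, 8, 10, 11}, B' = {1, 3, 5, 8, 9, 10, 11}
A' ∩ B' = {1, 3, 8, 10, 11} ✓

{1, 3, 8, 10, 11}


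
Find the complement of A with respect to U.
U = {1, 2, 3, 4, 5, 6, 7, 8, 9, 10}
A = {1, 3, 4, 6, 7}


Universal set U = {1, 2, 3, 4, 5, 6, 7, 8, 9, 10}
Set A = {1, 3, 4, 6, 7}
A' = U \ A = elements in U but not in A
Checking each element of U:
1 (in A, exclude), 2 (not in A, include), 3 (in A, exclude), 4 (in A, exclude), 5 (not in A, include), 6 (in A, exclude), 7 (in A, exclude), 8 (not in A, include), 9 (not in A, include), 10 (not in A, include)
A' = {2, 5, 8, 9, 10}

{2, 5, 8, 9, 10}


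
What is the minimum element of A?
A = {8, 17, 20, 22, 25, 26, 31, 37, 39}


Set A = {8, 17, 20, 22, 25, 26, 31, 37, 39}
Elements in ascending order: 8, 17, 20, 22, 25, 26, 31, 37, 39
The smallest element is 8.

8


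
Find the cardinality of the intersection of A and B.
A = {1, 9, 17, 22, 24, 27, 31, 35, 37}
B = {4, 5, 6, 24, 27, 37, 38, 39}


Set A = {1, 9, 17, 22, 24, 27, 31, 35, 37}
Set B = {4, 5, 6, 24, 27, 37, 38, 39}
A ∩ B = {24, 27, 37}
|A ∩ B| = 3

3


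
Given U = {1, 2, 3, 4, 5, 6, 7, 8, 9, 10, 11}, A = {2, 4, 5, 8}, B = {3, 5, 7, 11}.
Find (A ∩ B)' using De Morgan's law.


U = {1, 2, 3, 4, 5, 6, 7, 8, 9, 10, 11}
A = {2, 4, 5, 8}, B = {3, 5, 7, 11}
A ∩ B = {5}
(A ∩ B)' = U \ (A ∩ B) = {1, 2, 3, 4, 6, 7, 8, 9, 10, 11}
Verification via A' ∪ B': A' = {1, 3, 6, 7, 9, 10, 11}, B' = {1, 2, 4, 6, 8, 9, 10}
A' ∪ B' = {1, 2, 3, 4, 6, 7, 8, 9, 10, 11} ✓

{1, 2, 3, 4, 6, 7, 8, 9, 10, 11}


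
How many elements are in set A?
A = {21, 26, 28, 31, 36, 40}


Set A = {21, 26, 28, 31, 36, 40}
Listing elements: 21, 26, 28, 31, 36, 40
Counting: 6 elements
|A| = 6

6


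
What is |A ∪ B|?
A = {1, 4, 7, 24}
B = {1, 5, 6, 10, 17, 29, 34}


Set A = {1, 4, 7, 24}, |A| = 4
Set B = {1, 5, 6, 10, 17, 29, 34}, |B| = 7
A ∩ B = {1}, |A ∩ B| = 1
|A ∪ B| = |A| + |B| - |A ∩ B| = 4 + 7 - 1 = 10

10


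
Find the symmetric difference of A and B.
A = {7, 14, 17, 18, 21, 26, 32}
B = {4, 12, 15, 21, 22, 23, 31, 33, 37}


Set A = {7, 14, 17, 18, 21, 26, 32}
Set B = {4, 12, 15, 21, 22, 23, 31, 33, 37}
A △ B = (A \ B) ∪ (B \ A)
Elements in A but not B: {7, 14, 17, 18, 26, 32}
Elements in B but not A: {4, 12, 15, 22, 23, 31, 33, 37}
A △ B = {4, 7, 12, 14, 15, 17, 18, 22, 23, 26, 31, 32, 33, 37}

{4, 7, 12, 14, 15, 17, 18, 22, 23, 26, 31, 32, 33, 37}


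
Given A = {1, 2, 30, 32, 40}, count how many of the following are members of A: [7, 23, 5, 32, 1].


Set A = {1, 2, 30, 32, 40}
Candidates: [7, 23, 5, 32, 1]
Check each candidate:
7 ∉ A, 23 ∉ A, 5 ∉ A, 32 ∈ A, 1 ∈ A
Count of candidates in A: 2

2


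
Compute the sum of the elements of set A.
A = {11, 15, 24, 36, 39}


Set A = {11, 15, 24, 36, 39}
Sum = 11 + 15 + 24 + 36 + 39 = 125

125


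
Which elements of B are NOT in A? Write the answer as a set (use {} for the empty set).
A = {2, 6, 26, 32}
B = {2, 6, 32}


Set A = {2, 6, 26, 32}
Set B = {2, 6, 32}
Check each element of B against A:
2 ∈ A, 6 ∈ A, 32 ∈ A
Elements of B not in A: {}

{}


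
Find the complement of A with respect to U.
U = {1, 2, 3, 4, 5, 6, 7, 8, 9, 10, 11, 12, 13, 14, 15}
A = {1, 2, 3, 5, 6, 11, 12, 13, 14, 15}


Universal set U = {1, 2, 3, 4, 5, 6, 7, 8, 9, 10, 11, 12, 13, 14, 15}
Set A = {1, 2, 3, 5, 6, 11, 12, 13, 14, 15}
A' = U \ A = elements in U but not in A
Checking each element of U:
1 (in A, exclude), 2 (in A, exclude), 3 (in A, exclude), 4 (not in A, include), 5 (in A, exclude), 6 (in A, exclude), 7 (not in A, include), 8 (not in A, include), 9 (not in A, include), 10 (not in A, include), 11 (in A, exclude), 12 (in A, exclude), 13 (in A, exclude), 14 (in A, exclude), 15 (in A, exclude)
A' = {4, 7, 8, 9, 10}

{4, 7, 8, 9, 10}


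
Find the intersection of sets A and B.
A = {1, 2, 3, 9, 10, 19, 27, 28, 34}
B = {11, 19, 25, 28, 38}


Set A = {1, 2, 3, 9, 10, 19, 27, 28, 34}
Set B = {11, 19, 25, 28, 38}
A ∩ B includes only elements in both sets.
Check each element of A against B:
1 ✗, 2 ✗, 3 ✗, 9 ✗, 10 ✗, 19 ✓, 27 ✗, 28 ✓, 34 ✗
A ∩ B = {19, 28}

{19, 28}


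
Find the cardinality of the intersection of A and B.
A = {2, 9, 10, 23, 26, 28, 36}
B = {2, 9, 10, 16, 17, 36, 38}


Set A = {2, 9, 10, 23, 26, 28, 36}
Set B = {2, 9, 10, 16, 17, 36, 38}
A ∩ B = {2, 9, 10, 36}
|A ∩ B| = 4

4


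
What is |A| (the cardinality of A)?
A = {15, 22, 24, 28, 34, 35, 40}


Set A = {15, 22, 24, 28, 34, 35, 40}
Listing elements: 15, 22, 24, 28, 34, 35, 40
Counting: 7 elements
|A| = 7

7


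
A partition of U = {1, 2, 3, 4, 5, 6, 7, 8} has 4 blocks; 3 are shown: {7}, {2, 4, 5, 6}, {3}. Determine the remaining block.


U = {1, 2, 3, 4, 5, 6, 7, 8}
Shown blocks: {7}, {2, 4, 5, 6}, {3}
A partition's blocks are pairwise disjoint and cover U, so the missing block = U \ (union of shown blocks).
Union of shown blocks: {2, 3, 4, 5, 6, 7}
Missing block = U \ (union) = {1, 8}

{1, 8}


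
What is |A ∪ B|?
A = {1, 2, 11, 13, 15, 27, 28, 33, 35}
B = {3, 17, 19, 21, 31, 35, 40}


Set A = {1, 2, 11, 13, 15, 27, 28, 33, 35}, |A| = 9
Set B = {3, 17, 19, 21, 31, 35, 40}, |B| = 7
A ∩ B = {35}, |A ∩ B| = 1
|A ∪ B| = |A| + |B| - |A ∩ B| = 9 + 7 - 1 = 15

15


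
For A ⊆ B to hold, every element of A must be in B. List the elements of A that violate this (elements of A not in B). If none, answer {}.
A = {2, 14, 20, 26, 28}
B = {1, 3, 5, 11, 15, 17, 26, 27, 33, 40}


Set A = {2, 14, 20, 26, 28}
Set B = {1, 3, 5, 11, 15, 17, 26, 27, 33, 40}
Check each element of A against B:
2 ∉ B (include), 14 ∉ B (include), 20 ∉ B (include), 26 ∈ B, 28 ∉ B (include)
Elements of A not in B: {2, 14, 20, 28}

{2, 14, 20, 28}


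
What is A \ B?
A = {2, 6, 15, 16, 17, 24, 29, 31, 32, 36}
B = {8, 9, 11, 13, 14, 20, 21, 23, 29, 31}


Set A = {2, 6, 15, 16, 17, 24, 29, 31, 32, 36}
Set B = {8, 9, 11, 13, 14, 20, 21, 23, 29, 31}
A \ B includes elements in A that are not in B.
Check each element of A:
2 (not in B, keep), 6 (not in B, keep), 15 (not in B, keep), 16 (not in B, keep), 17 (not in B, keep), 24 (not in B, keep), 29 (in B, remove), 31 (in B, remove), 32 (not in B, keep), 36 (not in B, keep)
A \ B = {2, 6, 15, 16, 17, 24, 32, 36}

{2, 6, 15, 16, 17, 24, 32, 36}


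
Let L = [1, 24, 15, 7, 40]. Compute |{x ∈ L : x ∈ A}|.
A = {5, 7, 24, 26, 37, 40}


Set A = {5, 7, 24, 26, 37, 40}
Candidates: [1, 24, 15, 7, 40]
Check each candidate:
1 ∉ A, 24 ∈ A, 15 ∉ A, 7 ∈ A, 40 ∈ A
Count of candidates in A: 3

3


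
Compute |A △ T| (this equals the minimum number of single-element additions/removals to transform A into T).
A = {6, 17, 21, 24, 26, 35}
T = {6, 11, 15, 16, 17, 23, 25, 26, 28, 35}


Set A = {6, 17, 21, 24, 26, 35}
Set T = {6, 11, 15, 16, 17, 23, 25, 26, 28, 35}
Elements to remove from A (in A, not in T): {21, 24} → 2 removals
Elements to add to A (in T, not in A): {11, 15, 16, 23, 25, 28} → 6 additions
Total edits = 2 + 6 = 8

8


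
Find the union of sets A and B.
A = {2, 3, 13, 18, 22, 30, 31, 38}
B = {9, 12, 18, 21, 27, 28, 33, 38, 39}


Set A = {2, 3, 13, 18, 22, 30, 31, 38}
Set B = {9, 12, 18, 21, 27, 28, 33, 38, 39}
A ∪ B includes all elements in either set.
Elements from A: {2, 3, 13, 18, 22, 30, 31, 38}
Elements from B not already included: {9, 12, 21, 27, 28, 33, 39}
A ∪ B = {2, 3, 9, 12, 13, 18, 21, 22, 27, 28, 30, 31, 33, 38, 39}

{2, 3, 9, 12, 13, 18, 21, 22, 27, 28, 30, 31, 33, 38, 39}


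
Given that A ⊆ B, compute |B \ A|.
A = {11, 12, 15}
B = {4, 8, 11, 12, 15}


Set A = {11, 12, 15}, |A| = 3
Set B = {4, 8, 11, 12, 15}, |B| = 5
Since A ⊆ B: B \ A = {4, 8}
|B| - |A| = 5 - 3 = 2

2


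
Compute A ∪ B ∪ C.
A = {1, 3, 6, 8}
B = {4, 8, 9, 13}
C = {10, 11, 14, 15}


Set A = {1, 3, 6, 8}
Set B = {4, 8, 9, 13}
Set C = {10, 11, 14, 15}
First, A ∪ B = {1, 3, 4, 6, 8, 9, 13}
Then, (A ∪ B) ∪ C = {1, 3, 4, 6, 8, 9, 10, 11, 13, 14, 15}

{1, 3, 4, 6, 8, 9, 10, 11, 13, 14, 15}


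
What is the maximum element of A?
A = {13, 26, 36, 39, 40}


Set A = {13, 26, 36, 39, 40}
Elements in ascending order: 13, 26, 36, 39, 40
The largest element is 40.

40


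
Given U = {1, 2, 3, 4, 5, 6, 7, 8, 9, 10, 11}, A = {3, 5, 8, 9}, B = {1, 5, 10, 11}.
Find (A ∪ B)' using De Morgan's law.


U = {1, 2, 3, 4, 5, 6, 7, 8, 9, 10, 11}
A = {3, 5, 8, 9}, B = {1, 5, 10, 11}
A ∪ B = {1, 3, 5, 8, 9, 10, 11}
(A ∪ B)' = U \ (A ∪ B) = {2, 4, 6, 7}
Verification via A' ∩ B': A' = {1, 2, 4, 6, 7, 10, 11}, B' = {2, 3, 4, 6, 7, 8, 9}
A' ∩ B' = {2, 4, 6, 7} ✓

{2, 4, 6, 7}


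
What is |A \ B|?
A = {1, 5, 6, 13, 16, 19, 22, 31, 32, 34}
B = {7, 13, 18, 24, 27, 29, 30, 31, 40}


Set A = {1, 5, 6, 13, 16, 19, 22, 31, 32, 34}
Set B = {7, 13, 18, 24, 27, 29, 30, 31, 40}
A \ B = {1, 5, 6, 16, 19, 22, 32, 34}
|A \ B| = 8

8


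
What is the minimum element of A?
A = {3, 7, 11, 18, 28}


Set A = {3, 7, 11, 18, 28}
Elements in ascending order: 3, 7, 11, 18, 28
The smallest element is 3.

3


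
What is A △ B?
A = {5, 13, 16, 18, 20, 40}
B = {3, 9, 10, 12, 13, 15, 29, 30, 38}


Set A = {5, 13, 16, 18, 20, 40}
Set B = {3, 9, 10, 12, 13, 15, 29, 30, 38}
A △ B = (A \ B) ∪ (B \ A)
Elements in A but not B: {5, 16, 18, 20, 40}
Elements in B but not A: {3, 9, 10, 12, 15, 29, 30, 38}
A △ B = {3, 5, 9, 10, 12, 15, 16, 18, 20, 29, 30, 38, 40}

{3, 5, 9, 10, 12, 15, 16, 18, 20, 29, 30, 38, 40}


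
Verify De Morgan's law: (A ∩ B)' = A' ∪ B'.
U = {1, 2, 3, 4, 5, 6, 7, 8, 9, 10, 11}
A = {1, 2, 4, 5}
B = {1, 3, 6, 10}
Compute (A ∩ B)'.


U = {1, 2, 3, 4, 5, 6, 7, 8, 9, 10, 11}
A = {1, 2, 4, 5}, B = {1, 3, 6, 10}
A ∩ B = {1}
(A ∩ B)' = U \ (A ∩ B) = {2, 3, 4, 5, 6, 7, 8, 9, 10, 11}
Verification via A' ∪ B': A' = {3, 6, 7, 8, 9, 10, 11}, B' = {2, 4, 5, 7, 8, 9, 11}
A' ∪ B' = {2, 3, 4, 5, 6, 7, 8, 9, 10, 11} ✓

{2, 3, 4, 5, 6, 7, 8, 9, 10, 11}


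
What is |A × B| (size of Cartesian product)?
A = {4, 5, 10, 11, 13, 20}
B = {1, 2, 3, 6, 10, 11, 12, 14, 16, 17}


Set A = {4, 5, 10, 11, 13, 20} has 6 elements.
Set B = {1, 2, 3, 6, 10, 11, 12, 14, 16, 17} has 10 elements.
|A × B| = |A| × |B| = 6 × 10 = 60

60


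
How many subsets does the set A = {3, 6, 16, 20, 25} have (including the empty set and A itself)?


Set A = {3, 6, 16, 20, 25}
|A| = 5
The power set P(A) contains all subsets of A.
|P(A)| = 2^|A| = 2^5 = 32

32


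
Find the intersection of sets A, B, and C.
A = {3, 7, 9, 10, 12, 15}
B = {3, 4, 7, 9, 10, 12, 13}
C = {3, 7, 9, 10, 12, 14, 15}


Set A = {3, 7, 9, 10, 12, 15}
Set B = {3, 4, 7, 9, 10, 12, 13}
Set C = {3, 7, 9, 10, 12, 14, 15}
First, A ∩ B = {3, 7, 9, 10, 12}
Then, (A ∩ B) ∩ C = {3, 7, 9, 10, 12}

{3, 7, 9, 10, 12}


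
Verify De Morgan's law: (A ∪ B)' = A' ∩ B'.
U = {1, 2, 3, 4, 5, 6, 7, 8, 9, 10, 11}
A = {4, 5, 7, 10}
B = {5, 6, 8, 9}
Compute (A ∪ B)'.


U = {1, 2, 3, 4, 5, 6, 7, 8, 9, 10, 11}
A = {4, 5, 7, 10}, B = {5, 6, 8, 9}
A ∪ B = {4, 5, 6, 7, 8, 9, 10}
(A ∪ B)' = U \ (A ∪ B) = {1, 2, 3, 11}
Verification via A' ∩ B': A' = {1, 2, 3, 6, 8, 9, 11}, B' = {1, 2, 3, 4, 7, 10, 11}
A' ∩ B' = {1, 2, 3, 11} ✓

{1, 2, 3, 11}


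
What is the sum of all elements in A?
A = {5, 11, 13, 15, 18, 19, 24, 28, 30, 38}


Set A = {5, 11, 13, 15, 18, 19, 24, 28, 30, 38}
Sum = 5 + 11 + 13 + 15 + 18 + 19 + 24 + 28 + 30 + 38 = 201

201


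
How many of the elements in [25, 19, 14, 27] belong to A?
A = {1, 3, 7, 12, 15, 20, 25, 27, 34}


Set A = {1, 3, 7, 12, 15, 20, 25, 27, 34}
Candidates: [25, 19, 14, 27]
Check each candidate:
25 ∈ A, 19 ∉ A, 14 ∉ A, 27 ∈ A
Count of candidates in A: 2

2


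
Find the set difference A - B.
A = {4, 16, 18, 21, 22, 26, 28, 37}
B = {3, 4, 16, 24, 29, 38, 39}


Set A = {4, 16, 18, 21, 22, 26, 28, 37}
Set B = {3, 4, 16, 24, 29, 38, 39}
A \ B includes elements in A that are not in B.
Check each element of A:
4 (in B, remove), 16 (in B, remove), 18 (not in B, keep), 21 (not in B, keep), 22 (not in B, keep), 26 (not in B, keep), 28 (not in B, keep), 37 (not in B, keep)
A \ B = {18, 21, 22, 26, 28, 37}

{18, 21, 22, 26, 28, 37}


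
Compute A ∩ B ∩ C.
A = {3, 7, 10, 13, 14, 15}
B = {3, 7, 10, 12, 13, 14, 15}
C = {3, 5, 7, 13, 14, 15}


Set A = {3, 7, 10, 13, 14, 15}
Set B = {3, 7, 10, 12, 13, 14, 15}
Set C = {3, 5, 7, 13, 14, 15}
First, A ∩ B = {3, 7, 10, 13, 14, 15}
Then, (A ∩ B) ∩ C = {3, 7, 13, 14, 15}

{3, 7, 13, 14, 15}


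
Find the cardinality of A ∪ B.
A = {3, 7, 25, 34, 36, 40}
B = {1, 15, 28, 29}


Set A = {3, 7, 25, 34, 36, 40}, |A| = 6
Set B = {1, 15, 28, 29}, |B| = 4
A ∩ B = {}, |A ∩ B| = 0
|A ∪ B| = |A| + |B| - |A ∩ B| = 6 + 4 - 0 = 10

10


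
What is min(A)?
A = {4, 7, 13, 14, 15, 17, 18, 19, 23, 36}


Set A = {4, 7, 13, 14, 15, 17, 18, 19, 23, 36}
Elements in ascending order: 4, 7, 13, 14, 15, 17, 18, 19, 23, 36
The smallest element is 4.

4


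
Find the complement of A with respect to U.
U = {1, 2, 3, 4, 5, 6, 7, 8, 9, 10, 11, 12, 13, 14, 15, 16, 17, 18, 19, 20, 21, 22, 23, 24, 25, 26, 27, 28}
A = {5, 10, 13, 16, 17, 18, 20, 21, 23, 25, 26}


Universal set U = {1, 2, 3, 4, 5, 6, 7, 8, 9, 10, 11, 12, 13, 14, 15, 16, 17, 18, 19, 20, 21, 22, 23, 24, 25, 26, 27, 28}
Set A = {5, 10, 13, 16, 17, 18, 20, 21, 23, 25, 26}
A' = U \ A = elements in U but not in A
Checking each element of U:
1 (not in A, include), 2 (not in A, include), 3 (not in A, include), 4 (not in A, include), 5 (in A, exclude), 6 (not in A, include), 7 (not in A, include), 8 (not in A, include), 9 (not in A, include), 10 (in A, exclude), 11 (not in A, include), 12 (not in A, include), 13 (in A, exclude), 14 (not in A, include), 15 (not in A, include), 16 (in A, exclude), 17 (in A, exclude), 18 (in A, exclude), 19 (not in A, include), 20 (in A, exclude), 21 (in A, exclude), 22 (not in A, include), 23 (in A, exclude), 24 (not in A, include), 25 (in A, exclude), 26 (in A, exclude), 27 (not in A, include), 28 (not in A, include)
A' = {1, 2, 3, 4, 6, 7, 8, 9, 11, 12, 14, 15, 19, 22, 24, 27, 28}

{1, 2, 3, 4, 6, 7, 8, 9, 11, 12, 14, 15, 19, 22, 24, 27, 28}


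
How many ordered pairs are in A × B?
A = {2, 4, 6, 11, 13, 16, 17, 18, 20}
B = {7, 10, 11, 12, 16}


Set A = {2, 4, 6, 11, 13, 16, 17, 18, 20} has 9 elements.
Set B = {7, 10, 11, 12, 16} has 5 elements.
|A × B| = |A| × |B| = 9 × 5 = 45

45


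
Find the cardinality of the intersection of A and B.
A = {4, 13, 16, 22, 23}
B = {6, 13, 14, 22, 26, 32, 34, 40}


Set A = {4, 13, 16, 22, 23}
Set B = {6, 13, 14, 22, 26, 32, 34, 40}
A ∩ B = {13, 22}
|A ∩ B| = 2

2


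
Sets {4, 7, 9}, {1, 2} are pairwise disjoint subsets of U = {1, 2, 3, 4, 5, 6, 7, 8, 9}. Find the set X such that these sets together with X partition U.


U = {1, 2, 3, 4, 5, 6, 7, 8, 9}
Shown blocks: {4, 7, 9}, {1, 2}
A partition's blocks are pairwise disjoint and cover U, so the missing block = U \ (union of shown blocks).
Union of shown blocks: {1, 2, 4, 7, 9}
Missing block = U \ (union) = {3, 5, 6, 8}

{3, 5, 6, 8}


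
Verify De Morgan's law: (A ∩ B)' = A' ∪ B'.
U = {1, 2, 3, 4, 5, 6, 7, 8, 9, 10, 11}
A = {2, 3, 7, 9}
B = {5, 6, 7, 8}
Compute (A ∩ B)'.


U = {1, 2, 3, 4, 5, 6, 7, 8, 9, 10, 11}
A = {2, 3, 7, 9}, B = {5, 6, 7, 8}
A ∩ B = {7}
(A ∩ B)' = U \ (A ∩ B) = {1, 2, 3, 4, 5, 6, 8, 9, 10, 11}
Verification via A' ∪ B': A' = {1, 4, 5, 6, 8, 10, 11}, B' = {1, 2, 3, 4, 9, 10, 11}
A' ∪ B' = {1, 2, 3, 4, 5, 6, 8, 9, 10, 11} ✓

{1, 2, 3, 4, 5, 6, 8, 9, 10, 11}


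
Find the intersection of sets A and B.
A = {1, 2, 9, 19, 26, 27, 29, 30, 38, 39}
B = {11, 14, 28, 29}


Set A = {1, 2, 9, 19, 26, 27, 29, 30, 38, 39}
Set B = {11, 14, 28, 29}
A ∩ B includes only elements in both sets.
Check each element of A against B:
1 ✗, 2 ✗, 9 ✗, 19 ✗, 26 ✗, 27 ✗, 29 ✓, 30 ✗, 38 ✗, 39 ✗
A ∩ B = {29}

{29}


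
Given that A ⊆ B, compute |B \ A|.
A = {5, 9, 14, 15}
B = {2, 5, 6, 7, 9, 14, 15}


Set A = {5, 9, 14, 15}, |A| = 4
Set B = {2, 5, 6, 7, 9, 14, 15}, |B| = 7
Since A ⊆ B: B \ A = {2, 6, 7}
|B| - |A| = 7 - 4 = 3

3


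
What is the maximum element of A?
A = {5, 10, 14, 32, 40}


Set A = {5, 10, 14, 32, 40}
Elements in ascending order: 5, 10, 14, 32, 40
The largest element is 40.

40


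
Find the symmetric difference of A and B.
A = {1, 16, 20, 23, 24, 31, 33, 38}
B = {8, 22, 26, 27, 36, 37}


Set A = {1, 16, 20, 23, 24, 31, 33, 38}
Set B = {8, 22, 26, 27, 36, 37}
A △ B = (A \ B) ∪ (B \ A)
Elements in A but not B: {1, 16, 20, 23, 24, 31, 33, 38}
Elements in B but not A: {8, 22, 26, 27, 36, 37}
A △ B = {1, 8, 16, 20, 22, 23, 24, 26, 27, 31, 33, 36, 37, 38}

{1, 8, 16, 20, 22, 23, 24, 26, 27, 31, 33, 36, 37, 38}


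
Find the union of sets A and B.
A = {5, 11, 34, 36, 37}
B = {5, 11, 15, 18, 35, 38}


Set A = {5, 11, 34, 36, 37}
Set B = {5, 11, 15, 18, 35, 38}
A ∪ B includes all elements in either set.
Elements from A: {5, 11, 34, 36, 37}
Elements from B not already included: {15, 18, 35, 38}
A ∪ B = {5, 11, 15, 18, 34, 35, 36, 37, 38}

{5, 11, 15, 18, 34, 35, 36, 37, 38}


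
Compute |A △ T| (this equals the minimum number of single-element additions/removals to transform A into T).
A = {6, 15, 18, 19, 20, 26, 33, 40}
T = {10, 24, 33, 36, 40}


Set A = {6, 15, 18, 19, 20, 26, 33, 40}
Set T = {10, 24, 33, 36, 40}
Elements to remove from A (in A, not in T): {6, 15, 18, 19, 20, 26} → 6 removals
Elements to add to A (in T, not in A): {10, 24, 36} → 3 additions
Total edits = 6 + 3 = 9

9


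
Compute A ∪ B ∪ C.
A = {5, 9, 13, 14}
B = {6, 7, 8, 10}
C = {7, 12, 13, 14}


Set A = {5, 9, 13, 14}
Set B = {6, 7, 8, 10}
Set C = {7, 12, 13, 14}
First, A ∪ B = {5, 6, 7, 8, 9, 10, 13, 14}
Then, (A ∪ B) ∪ C = {5, 6, 7, 8, 9, 10, 12, 13, 14}

{5, 6, 7, 8, 9, 10, 12, 13, 14}


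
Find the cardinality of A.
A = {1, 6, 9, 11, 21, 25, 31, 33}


Set A = {1, 6, 9, 11, 21, 25, 31, 33}
Listing elements: 1, 6, 9, 11, 21, 25, 31, 33
Counting: 8 elements
|A| = 8

8


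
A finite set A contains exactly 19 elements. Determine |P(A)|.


The set has 19 elements.
The power set contains all possible subsets.
|P(A)| = 2^|A| = 2^19 = 524288

524288


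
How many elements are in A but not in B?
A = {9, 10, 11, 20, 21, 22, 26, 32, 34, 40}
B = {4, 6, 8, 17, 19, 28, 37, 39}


Set A = {9, 10, 11, 20, 21, 22, 26, 32, 34, 40}
Set B = {4, 6, 8, 17, 19, 28, 37, 39}
A \ B = {9, 10, 11, 20, 21, 22, 26, 32, 34, 40}
|A \ B| = 10

10
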